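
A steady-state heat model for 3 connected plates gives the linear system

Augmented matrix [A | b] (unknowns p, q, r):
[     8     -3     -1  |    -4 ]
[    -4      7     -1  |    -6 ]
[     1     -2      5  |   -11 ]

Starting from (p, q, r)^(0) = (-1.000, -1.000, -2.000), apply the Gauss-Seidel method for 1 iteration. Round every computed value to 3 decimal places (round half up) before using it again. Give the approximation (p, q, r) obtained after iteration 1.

(-1.125, -1.786, -2.689)

Iteration 1:
  p = (-4 - (-3)·-1.000 - (-1)·-2.000) / (8) = -1.125
  q = (-6 - (-4)·-1.125 - (-1)·-2.000) / (7) = -1.786
  r = (-11 - (1)·-1.125 - (-2)·-1.786) / (5) = -2.689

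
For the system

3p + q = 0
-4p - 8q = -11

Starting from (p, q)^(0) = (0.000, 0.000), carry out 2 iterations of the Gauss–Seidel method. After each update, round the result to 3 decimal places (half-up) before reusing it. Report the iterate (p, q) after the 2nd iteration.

Iteration 1:
  p = (0 - (1)·0.000) / (3) = 0.000
  q = (-11 - (-4)·0.000) / (-8) = 1.375
Iteration 2:
  p = (0 - (1)·1.375) / (3) = -0.458
  q = (-11 - (-4)·-0.458) / (-8) = 1.604

(-0.458, 1.604)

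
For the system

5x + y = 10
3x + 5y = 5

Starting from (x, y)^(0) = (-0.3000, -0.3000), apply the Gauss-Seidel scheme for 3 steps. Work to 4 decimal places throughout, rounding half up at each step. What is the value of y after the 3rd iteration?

-0.2274

Iteration 1:
  x = (10 - (1)·-0.3000) / (5) = 2.0600
  y = (5 - (3)·2.0600) / (5) = -0.2360
Iteration 2:
  x = (10 - (1)·-0.2360) / (5) = 2.0472
  y = (5 - (3)·2.0472) / (5) = -0.2283
Iteration 3:
  x = (10 - (1)·-0.2283) / (5) = 2.0457
  y = (5 - (3)·2.0457) / (5) = -0.2274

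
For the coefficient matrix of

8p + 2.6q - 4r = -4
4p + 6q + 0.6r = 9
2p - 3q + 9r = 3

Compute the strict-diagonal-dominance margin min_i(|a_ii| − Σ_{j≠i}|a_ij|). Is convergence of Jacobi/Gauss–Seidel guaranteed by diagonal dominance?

row 1: |8| − (2.6+4) = 1.4
row 2: |6| − (4+0.6) = 1.4
row 3: |9| − (2+3) = 4
minimum over rows = 1.4 → strictly diagonally dominant (convergence guaranteed)

1.4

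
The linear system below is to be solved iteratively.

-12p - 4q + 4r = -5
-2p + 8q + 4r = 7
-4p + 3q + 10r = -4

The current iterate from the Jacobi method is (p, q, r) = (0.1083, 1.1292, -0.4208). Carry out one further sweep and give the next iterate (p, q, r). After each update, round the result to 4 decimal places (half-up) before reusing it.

(-0.1000, 1.1125, -0.6954)

One sweep:
  p = (-5 - (-4)·1.1292 - (4)·-0.4208) / (-12) = -0.1000
  q = (7 - (-2)·0.1083 - (4)·-0.4208) / (8) = 1.1125
  r = (-4 - (-4)·0.1083 - (3)·1.1292) / (10) = -0.6954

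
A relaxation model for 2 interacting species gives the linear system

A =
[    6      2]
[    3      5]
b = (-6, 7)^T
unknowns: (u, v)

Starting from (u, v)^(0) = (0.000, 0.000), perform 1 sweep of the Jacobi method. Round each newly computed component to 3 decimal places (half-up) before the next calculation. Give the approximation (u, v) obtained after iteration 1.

(-1.000, 1.400)

Iteration 1:
  u = (-6 - (2)·0.000) / (6) = -1.000
  v = (7 - (3)·0.000) / (5) = 1.400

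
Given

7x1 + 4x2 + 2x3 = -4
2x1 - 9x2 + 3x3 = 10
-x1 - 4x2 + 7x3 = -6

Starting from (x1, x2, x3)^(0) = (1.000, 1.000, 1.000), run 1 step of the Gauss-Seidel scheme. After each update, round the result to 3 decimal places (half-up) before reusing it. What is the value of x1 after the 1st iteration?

Iteration 1:
  x1 = (-4 - (4)·1.000 - (2)·1.000) / (7) = -1.429
  x2 = (10 - (2)·-1.429 - (3)·1.000) / (-9) = -1.095
  x3 = (-6 - (-1)·-1.429 - (-4)·-1.095) / (7) = -1.687

-1.429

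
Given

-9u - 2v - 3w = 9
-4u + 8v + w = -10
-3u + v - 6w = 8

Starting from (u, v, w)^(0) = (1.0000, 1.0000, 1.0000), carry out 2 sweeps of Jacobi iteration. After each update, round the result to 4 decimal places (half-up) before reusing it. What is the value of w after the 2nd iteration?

Iteration 1:
  u = (9 - (-2)·1.0000 - (-3)·1.0000) / (-9) = -1.5556
  v = (-10 - (-4)·1.0000 - (1)·1.0000) / (8) = -0.8750
  w = (8 - (-3)·1.0000 - (1)·1.0000) / (-6) = -1.6667
Iteration 2:
  u = (9 - (-2)·-0.8750 - (-3)·-1.6667) / (-9) = -0.2500
  v = (-10 - (-4)·-1.5556 - (1)·-1.6667) / (8) = -1.8195
  w = (8 - (-3)·-1.5556 - (1)·-0.8750) / (-6) = -0.7014

-0.7014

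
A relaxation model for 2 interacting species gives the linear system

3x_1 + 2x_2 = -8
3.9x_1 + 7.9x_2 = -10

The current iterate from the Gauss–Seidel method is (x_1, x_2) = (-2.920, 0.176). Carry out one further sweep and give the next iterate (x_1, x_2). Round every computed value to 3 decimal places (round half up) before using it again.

One sweep:
  x_1 = (-8 - (2)·0.176) / (3) = -2.784
  x_2 = (-10 - (3.9)·-2.784) / (7.9) = 0.109

(-2.784, 0.109)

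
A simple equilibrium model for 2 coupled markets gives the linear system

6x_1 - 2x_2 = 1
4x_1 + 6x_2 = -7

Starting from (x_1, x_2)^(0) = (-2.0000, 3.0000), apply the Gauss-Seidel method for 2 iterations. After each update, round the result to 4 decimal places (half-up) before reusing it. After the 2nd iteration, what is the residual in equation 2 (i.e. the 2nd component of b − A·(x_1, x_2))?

0.0002

Iteration 1:
  x_1 = (1 - (-2)·3.0000) / (6) = 1.1667
  x_2 = (-7 - (4)·1.1667) / (6) = -1.9445
Iteration 2:
  x_1 = (1 - (-2)·-1.9445) / (6) = -0.4815
  x_2 = (-7 - (4)·-0.4815) / (6) = -0.8457
Residual b − A·x = (2.1976, 0.0002)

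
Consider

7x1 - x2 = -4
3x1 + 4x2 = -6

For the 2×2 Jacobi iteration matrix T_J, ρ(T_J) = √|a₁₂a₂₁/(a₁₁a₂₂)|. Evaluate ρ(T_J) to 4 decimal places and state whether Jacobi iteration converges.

a₁₂a₂₁/(a₁₁a₂₂) = (-1)·(3) / ((7)·(4)) = -0.107143
ρ = √|-0.107143| = √0.107143 = 0.3273
ρ < 1, so Jacobi converges

0.3273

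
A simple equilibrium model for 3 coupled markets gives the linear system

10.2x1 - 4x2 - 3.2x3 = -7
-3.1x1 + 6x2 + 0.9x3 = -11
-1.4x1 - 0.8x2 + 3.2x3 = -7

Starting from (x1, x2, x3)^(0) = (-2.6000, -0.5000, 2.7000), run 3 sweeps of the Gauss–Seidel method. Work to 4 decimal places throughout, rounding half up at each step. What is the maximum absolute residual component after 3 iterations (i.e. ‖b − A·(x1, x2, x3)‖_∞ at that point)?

1.2174

Iteration 1:
  x1 = (-7 - (-4)·-0.5000 - (-3.2)·2.7000) / (10.2) = -0.0353
  x2 = (-11 - (-3.1)·-0.0353 - (0.9)·2.7000) / (6) = -2.2566
  x3 = (-7 - (-1.4)·-0.0353 - (-0.8)·-2.2566) / (3.2) = -2.7671
Iteration 2:
  x1 = (-7 - (-4)·-2.2566 - (-3.2)·-2.7671) / (10.2) = -2.4393
  x2 = (-11 - (-3.1)·-2.4393 - (0.9)·-2.7671) / (6) = -2.6786
  x3 = (-7 - (-1.4)·-2.4393 - (-0.8)·-2.6786) / (3.2) = -3.9243
Iteration 3:
  x1 = (-7 - (-4)·-2.6786 - (-3.2)·-3.9243) / (10.2) = -2.9679
  x2 = (-11 - (-3.1)·-2.9679 - (0.9)·-3.9243) / (6) = -2.7781
  x3 = (-7 - (-1.4)·-2.9679 - (-0.8)·-2.7781) / (3.2) = -4.1805
Residual b − A·x = (-1.2174, 0.2306, 0.0001); ∞-norm = 1.2174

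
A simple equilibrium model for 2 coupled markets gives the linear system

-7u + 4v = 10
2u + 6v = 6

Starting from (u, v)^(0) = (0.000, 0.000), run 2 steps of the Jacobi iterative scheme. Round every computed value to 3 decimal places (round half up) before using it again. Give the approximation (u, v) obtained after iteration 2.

Iteration 1:
  u = (10 - (4)·0.000) / (-7) = -1.429
  v = (6 - (2)·0.000) / (6) = 1.000
Iteration 2:
  u = (10 - (4)·1.000) / (-7) = -0.857
  v = (6 - (2)·-1.429) / (6) = 1.476

(-0.857, 1.476)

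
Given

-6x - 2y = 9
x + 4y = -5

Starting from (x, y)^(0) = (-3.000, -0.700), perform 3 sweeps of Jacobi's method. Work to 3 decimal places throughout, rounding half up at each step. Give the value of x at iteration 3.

-1.189

Iteration 1:
  x = (9 - (-2)·-0.700) / (-6) = -1.267
  y = (-5 - (1)·-3.000) / (4) = -0.500
Iteration 2:
  x = (9 - (-2)·-0.500) / (-6) = -1.333
  y = (-5 - (1)·-1.267) / (4) = -0.933
Iteration 3:
  x = (9 - (-2)·-0.933) / (-6) = -1.189
  y = (-5 - (1)·-1.333) / (4) = -0.917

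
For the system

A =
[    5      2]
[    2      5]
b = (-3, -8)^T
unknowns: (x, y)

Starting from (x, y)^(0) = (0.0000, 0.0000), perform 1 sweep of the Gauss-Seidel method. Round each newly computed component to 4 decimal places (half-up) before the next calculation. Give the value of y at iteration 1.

-1.3600

Iteration 1:
  x = (-3 - (2)·0.0000) / (5) = -0.6000
  y = (-8 - (2)·-0.6000) / (5) = -1.3600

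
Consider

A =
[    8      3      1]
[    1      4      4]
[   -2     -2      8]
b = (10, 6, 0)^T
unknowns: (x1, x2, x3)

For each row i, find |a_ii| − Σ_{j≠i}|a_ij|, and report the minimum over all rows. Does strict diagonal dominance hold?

row 1: |8| − (3+1) = 4
row 2: |4| − (1+4) = -1
row 3: |8| − (2+2) = 4
minimum over rows = -1 → not strictly diagonally dominant

-1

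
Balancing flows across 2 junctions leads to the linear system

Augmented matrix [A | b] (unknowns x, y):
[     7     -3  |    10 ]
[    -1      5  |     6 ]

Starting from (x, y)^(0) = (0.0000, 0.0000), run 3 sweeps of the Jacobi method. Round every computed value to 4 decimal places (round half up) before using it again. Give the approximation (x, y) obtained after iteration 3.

(2.0653, 1.5886)

Iteration 1:
  x = (10 - (-3)·0.0000) / (7) = 1.4286
  y = (6 - (-1)·0.0000) / (5) = 1.2000
Iteration 2:
  x = (10 - (-3)·1.2000) / (7) = 1.9429
  y = (6 - (-1)·1.4286) / (5) = 1.4857
Iteration 3:
  x = (10 - (-3)·1.4857) / (7) = 2.0653
  y = (6 - (-1)·1.9429) / (5) = 1.5886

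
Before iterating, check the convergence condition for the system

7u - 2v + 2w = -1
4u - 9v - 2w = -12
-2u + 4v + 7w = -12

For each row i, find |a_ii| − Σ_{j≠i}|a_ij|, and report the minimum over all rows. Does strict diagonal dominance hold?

row 1: |7| − (2+2) = 3
row 2: |-9| − (4+2) = 3
row 3: |7| − (2+4) = 1
minimum over rows = 1 → strictly diagonally dominant (convergence guaranteed)

1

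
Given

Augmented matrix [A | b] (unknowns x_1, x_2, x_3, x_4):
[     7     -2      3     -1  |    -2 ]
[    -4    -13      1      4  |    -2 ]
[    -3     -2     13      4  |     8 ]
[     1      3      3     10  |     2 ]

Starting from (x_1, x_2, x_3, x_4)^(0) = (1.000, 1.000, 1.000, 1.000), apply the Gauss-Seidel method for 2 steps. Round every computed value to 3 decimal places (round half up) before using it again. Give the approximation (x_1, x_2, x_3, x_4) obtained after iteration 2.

Iteration 1:
  x_1 = (-2 - (-2)·1.000 - (3)·1.000 - (-1)·1.000) / (7) = -0.286
  x_2 = (-2 - (-4)·-0.286 - (1)·1.000 - (4)·1.000) / (-13) = 0.626
  x_3 = (8 - (-3)·-0.286 - (-2)·0.626 - (4)·1.000) / (13) = 0.338
  x_4 = (2 - (1)·-0.286 - (3)·0.626 - (3)·0.338) / (10) = -0.061
Iteration 2:
  x_1 = (-2 - (-2)·0.626 - (3)·0.338 - (-1)·-0.061) / (7) = -0.260
  x_2 = (-2 - (-4)·-0.260 - (1)·0.338 - (4)·-0.061) / (-13) = 0.241
  x_3 = (8 - (-3)·-0.260 - (-2)·0.241 - (4)·-0.061) / (13) = 0.611
  x_4 = (2 - (1)·-0.260 - (3)·0.241 - (3)·0.611) / (10) = -0.030

(-0.260, 0.241, 0.611, -0.030)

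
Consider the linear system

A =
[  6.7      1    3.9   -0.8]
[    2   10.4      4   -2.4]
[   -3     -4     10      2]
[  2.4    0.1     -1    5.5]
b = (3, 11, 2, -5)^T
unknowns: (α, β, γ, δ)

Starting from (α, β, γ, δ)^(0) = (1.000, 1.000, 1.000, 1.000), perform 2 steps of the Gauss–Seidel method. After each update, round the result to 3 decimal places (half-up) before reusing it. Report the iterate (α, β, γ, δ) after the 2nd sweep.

(0.024, 0.745, 0.664, -0.812)

Iteration 1:
  α = (3 - (1)·1.000 - (3.9)·1.000 - (-0.8)·1.000) / (6.7) = -0.164
  β = (11 - (2)·-0.164 - (4)·1.000 - (-2.4)·1.000) / (10.4) = 0.935
  γ = (2 - (-3)·-0.164 - (-4)·0.935 - (2)·1.000) / (10) = 0.325
  δ = (-5 - (2.4)·-0.164 - (0.1)·0.935 - (-1)·0.325) / (5.5) = -0.795
Iteration 2:
  α = (3 - (1)·0.935 - (3.9)·0.325 - (-0.8)·-0.795) / (6.7) = 0.024
  β = (11 - (2)·0.024 - (4)·0.325 - (-2.4)·-0.795) / (10.4) = 0.745
  γ = (2 - (-3)·0.024 - (-4)·0.745 - (2)·-0.795) / (10) = 0.664
  δ = (-5 - (2.4)·0.024 - (0.1)·0.745 - (-1)·0.664) / (5.5) = -0.812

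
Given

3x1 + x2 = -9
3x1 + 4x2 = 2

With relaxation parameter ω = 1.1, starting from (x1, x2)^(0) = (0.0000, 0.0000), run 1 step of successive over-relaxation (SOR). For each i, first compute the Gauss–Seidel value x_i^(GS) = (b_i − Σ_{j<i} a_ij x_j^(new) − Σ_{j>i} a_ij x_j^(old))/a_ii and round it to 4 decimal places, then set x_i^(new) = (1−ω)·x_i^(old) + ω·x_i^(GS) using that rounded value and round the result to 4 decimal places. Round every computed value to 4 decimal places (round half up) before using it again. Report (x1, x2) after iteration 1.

(-3.3000, 3.2725)

Iteration 1:
  x1: GS value = (-9 - (1)·0.0000) / (3) = -3.0000;  x1 ← (1−ω)·0.0000 + ω·-3.0000 = -3.3000
  x2: GS value = (2 - (3)·-3.3000) / (4) = 2.9750;  x2 ← (1−ω)·0.0000 + ω·2.9750 = 3.2725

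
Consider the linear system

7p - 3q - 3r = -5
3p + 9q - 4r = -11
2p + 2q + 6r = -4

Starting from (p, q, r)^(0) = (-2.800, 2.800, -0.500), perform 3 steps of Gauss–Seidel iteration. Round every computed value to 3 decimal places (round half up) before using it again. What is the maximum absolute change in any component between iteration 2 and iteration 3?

0.448

Iteration 1:
  p = (-5 - (-3)·2.800 - (-3)·-0.500) / (7) = 0.271
  q = (-11 - (3)·0.271 - (-4)·-0.500) / (9) = -1.535
  r = (-4 - (2)·0.271 - (2)·-1.535) / (6) = -0.245
Iteration 2:
  p = (-5 - (-3)·-1.535 - (-3)·-0.245) / (7) = -1.477
  q = (-11 - (3)·-1.477 - (-4)·-0.245) / (9) = -0.839
  r = (-4 - (2)·-1.477 - (2)·-0.839) / (6) = 0.105
Iteration 3:
  p = (-5 - (-3)·-0.839 - (-3)·0.105) / (7) = -1.029
  q = (-11 - (3)·-1.029 - (-4)·0.105) / (9) = -0.833
  r = (-4 - (2)·-1.029 - (2)·-0.833) / (6) = -0.046
Change: (0.448, 0.006, -0.151) → max |·| = 0.448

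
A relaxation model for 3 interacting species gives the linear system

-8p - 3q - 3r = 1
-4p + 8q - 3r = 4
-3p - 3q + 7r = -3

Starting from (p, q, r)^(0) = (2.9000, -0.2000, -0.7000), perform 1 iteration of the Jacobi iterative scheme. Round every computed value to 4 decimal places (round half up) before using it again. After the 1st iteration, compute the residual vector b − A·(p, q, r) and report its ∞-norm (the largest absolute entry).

Iteration 1:
  p = (1 - (-3)·-0.2000 - (-3)·-0.7000) / (-8) = 0.2125
  q = (4 - (-4)·2.9000 - (-3)·-0.7000) / (8) = 1.6875
  r = (-3 - (-3)·2.9000 - (-3)·-0.2000) / (7) = 0.7286
Residual b − A·x = (9.9483, -6.4642, -2.4002); ∞-norm = 9.9483

9.9483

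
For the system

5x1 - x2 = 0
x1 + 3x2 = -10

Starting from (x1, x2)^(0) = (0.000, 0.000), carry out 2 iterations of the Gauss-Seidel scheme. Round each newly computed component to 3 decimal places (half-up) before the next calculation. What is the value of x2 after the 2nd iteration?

Iteration 1:
  x1 = (0 - (-1)·0.000) / (5) = 0.000
  x2 = (-10 - (1)·0.000) / (3) = -3.333
Iteration 2:
  x1 = (0 - (-1)·-3.333) / (5) = -0.667
  x2 = (-10 - (1)·-0.667) / (3) = -3.111

-3.111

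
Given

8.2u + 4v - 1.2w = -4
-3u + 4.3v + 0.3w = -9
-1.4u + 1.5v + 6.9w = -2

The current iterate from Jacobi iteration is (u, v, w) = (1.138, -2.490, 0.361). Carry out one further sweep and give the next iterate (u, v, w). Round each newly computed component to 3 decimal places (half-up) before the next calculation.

One sweep:
  u = (-4 - (4)·-2.490 - (-1.2)·0.361) / (8.2) = 0.780
  v = (-9 - (-3)·1.138 - (0.3)·0.361) / (4.3) = -1.324
  w = (-2 - (-1.4)·1.138 - (1.5)·-2.490) / (6.9) = 0.482

(0.780, -1.324, 0.482)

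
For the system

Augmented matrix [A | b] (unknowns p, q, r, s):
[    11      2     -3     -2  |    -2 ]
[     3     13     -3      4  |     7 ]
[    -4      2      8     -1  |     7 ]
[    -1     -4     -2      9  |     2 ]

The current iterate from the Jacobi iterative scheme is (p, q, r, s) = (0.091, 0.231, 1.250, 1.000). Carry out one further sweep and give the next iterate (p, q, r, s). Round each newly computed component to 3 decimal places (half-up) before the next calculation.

One sweep:
  p = (-2 - (2)·0.231 - (-3)·1.250 - (-2)·1.000) / (11) = 0.299
  q = (7 - (3)·0.091 - (-3)·1.250 - (4)·1.000) / (13) = 0.498
  r = (7 - (-4)·0.091 - (2)·0.231 - (-1)·1.000) / (8) = 0.988
  s = (2 - (-1)·0.091 - (-4)·0.231 - (-2)·1.250) / (9) = 0.613

(0.299, 0.498, 0.988, 0.613)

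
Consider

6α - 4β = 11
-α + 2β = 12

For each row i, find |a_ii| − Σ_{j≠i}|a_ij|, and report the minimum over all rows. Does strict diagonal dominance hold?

1

row 1: |6| − (4) = 2
row 2: |2| − (1) = 1
minimum over rows = 1 → strictly diagonally dominant (convergence guaranteed)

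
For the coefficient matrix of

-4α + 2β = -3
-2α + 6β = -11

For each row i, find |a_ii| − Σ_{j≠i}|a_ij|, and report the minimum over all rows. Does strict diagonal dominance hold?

2

row 1: |-4| − (2) = 2
row 2: |6| − (2) = 4
minimum over rows = 2 → strictly diagonally dominant (convergence guaranteed)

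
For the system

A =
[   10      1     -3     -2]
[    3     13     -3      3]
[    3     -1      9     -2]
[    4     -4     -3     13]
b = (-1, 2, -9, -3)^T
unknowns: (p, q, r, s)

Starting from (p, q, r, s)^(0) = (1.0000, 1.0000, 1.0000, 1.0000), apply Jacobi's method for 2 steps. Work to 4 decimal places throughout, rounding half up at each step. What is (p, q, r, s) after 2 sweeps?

Iteration 1:
  p = (-1 - (1)·1.0000 - (-3)·1.0000 - (-2)·1.0000) / (10) = 0.3000
  q = (2 - (3)·1.0000 - (-3)·1.0000 - (3)·1.0000) / (13) = -0.0769
  r = (-9 - (3)·1.0000 - (-1)·1.0000 - (-2)·1.0000) / (9) = -1.0000
  s = (-3 - (4)·1.0000 - (-4)·1.0000 - (-3)·1.0000) / (13) = 0.0000
Iteration 2:
  p = (-1 - (1)·-0.0769 - (-3)·-1.0000 - (-2)·0.0000) / (10) = -0.3923
  q = (2 - (3)·0.3000 - (-3)·-1.0000 - (3)·0.0000) / (13) = -0.1462
  r = (-9 - (3)·0.3000 - (-1)·-0.0769 - (-2)·0.0000) / (9) = -1.1085
  s = (-3 - (4)·0.3000 - (-4)·-0.0769 - (-3)·-1.0000) / (13) = -0.5775

(-0.3923, -0.1462, -1.1085, -0.5775)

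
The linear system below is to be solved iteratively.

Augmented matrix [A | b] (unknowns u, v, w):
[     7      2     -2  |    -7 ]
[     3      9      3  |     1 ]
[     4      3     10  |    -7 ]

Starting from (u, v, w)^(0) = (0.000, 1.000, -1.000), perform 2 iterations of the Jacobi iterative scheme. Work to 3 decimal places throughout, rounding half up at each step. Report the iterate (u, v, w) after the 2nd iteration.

(-1.413, 0.968, -0.205)

Iteration 1:
  u = (-7 - (2)·1.000 - (-2)·-1.000) / (7) = -1.571
  v = (1 - (3)·0.000 - (3)·-1.000) / (9) = 0.444
  w = (-7 - (4)·0.000 - (3)·1.000) / (10) = -1.000
Iteration 2:
  u = (-7 - (2)·0.444 - (-2)·-1.000) / (7) = -1.413
  v = (1 - (3)·-1.571 - (3)·-1.000) / (9) = 0.968
  w = (-7 - (4)·-1.571 - (3)·0.444) / (10) = -0.205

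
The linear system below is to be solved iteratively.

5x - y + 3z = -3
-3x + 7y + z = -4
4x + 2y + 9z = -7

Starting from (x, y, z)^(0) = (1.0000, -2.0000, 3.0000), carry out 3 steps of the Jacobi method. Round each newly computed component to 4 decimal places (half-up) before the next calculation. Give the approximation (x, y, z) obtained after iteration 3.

Iteration 1:
  x = (-3 - (-1)·-2.0000 - (3)·3.0000) / (5) = -2.8000
  y = (-4 - (-3)·1.0000 - (1)·3.0000) / (7) = -0.5714
  z = (-7 - (4)·1.0000 - (2)·-2.0000) / (9) = -0.7778
Iteration 2:
  x = (-3 - (-1)·-0.5714 - (3)·-0.7778) / (5) = -0.2476
  y = (-4 - (-3)·-2.8000 - (1)·-0.7778) / (7) = -1.6603
  z = (-7 - (4)·-2.8000 - (2)·-0.5714) / (9) = 0.5936
Iteration 3:
  x = (-3 - (-1)·-1.6603 - (3)·0.5936) / (5) = -1.2882
  y = (-4 - (-3)·-0.2476 - (1)·0.5936) / (7) = -0.7623
  z = (-7 - (4)·-0.2476 - (2)·-1.6603) / (9) = -0.2988

(-1.2882, -0.7623, -0.2988)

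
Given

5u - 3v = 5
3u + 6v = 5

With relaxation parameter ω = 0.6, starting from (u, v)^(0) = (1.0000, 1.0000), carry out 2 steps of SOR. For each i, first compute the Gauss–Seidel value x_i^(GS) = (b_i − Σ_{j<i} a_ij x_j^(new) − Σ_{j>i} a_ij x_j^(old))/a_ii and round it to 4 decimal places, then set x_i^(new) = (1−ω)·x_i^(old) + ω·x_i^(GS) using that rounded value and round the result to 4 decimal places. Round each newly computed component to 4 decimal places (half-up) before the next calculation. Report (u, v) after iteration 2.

Iteration 1:
  u: GS value = (5 - (-3)·1.0000) / (5) = 1.6000;  u ← (1−ω)·1.0000 + ω·1.6000 = 1.3600
  v: GS value = (5 - (3)·1.3600) / (6) = 0.1533;  v ← (1−ω)·1.0000 + ω·0.1533 = 0.4920
Iteration 2:
  u: GS value = (5 - (-3)·0.4920) / (5) = 1.2952;  u ← (1−ω)·1.3600 + ω·1.2952 = 1.3211
  v: GS value = (5 - (3)·1.3211) / (6) = 0.1728;  v ← (1−ω)·0.4920 + ω·0.1728 = 0.3005

(1.3211, 0.3005)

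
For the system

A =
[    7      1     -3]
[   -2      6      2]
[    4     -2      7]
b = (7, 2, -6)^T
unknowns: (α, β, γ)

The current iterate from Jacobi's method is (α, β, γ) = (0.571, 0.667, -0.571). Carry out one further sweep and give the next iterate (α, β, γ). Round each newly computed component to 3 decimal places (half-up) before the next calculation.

One sweep:
  α = (7 - (1)·0.667 - (-3)·-0.571) / (7) = 0.660
  β = (2 - (-2)·0.571 - (2)·-0.571) / (6) = 0.714
  γ = (-6 - (4)·0.571 - (-2)·0.667) / (7) = -0.993

(0.660, 0.714, -0.993)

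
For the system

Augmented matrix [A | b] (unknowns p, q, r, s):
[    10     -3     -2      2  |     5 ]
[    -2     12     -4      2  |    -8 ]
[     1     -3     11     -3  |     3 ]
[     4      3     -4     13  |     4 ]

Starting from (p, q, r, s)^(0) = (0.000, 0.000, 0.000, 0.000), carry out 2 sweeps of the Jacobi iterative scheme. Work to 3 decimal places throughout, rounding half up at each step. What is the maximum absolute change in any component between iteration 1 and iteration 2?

Iteration 1:
  p = (5 - (-3)·0.000 - (-2)·0.000 - (2)·0.000) / (10) = 0.500
  q = (-8 - (-2)·0.000 - (-4)·0.000 - (2)·0.000) / (12) = -0.667
  r = (3 - (1)·0.000 - (-3)·0.000 - (-3)·0.000) / (11) = 0.273
  s = (4 - (4)·0.000 - (3)·0.000 - (-4)·0.000) / (13) = 0.308
Iteration 2:
  p = (5 - (-3)·-0.667 - (-2)·0.273 - (2)·0.308) / (10) = 0.293
  q = (-8 - (-2)·0.500 - (-4)·0.273 - (2)·0.308) / (12) = -0.544
  r = (3 - (1)·0.500 - (-3)·-0.667 - (-3)·0.308) / (11) = 0.129
  s = (4 - (4)·0.500 - (3)·-0.667 - (-4)·0.273) / (13) = 0.392
Change: (-0.207, 0.123, -0.144, 0.084) → max |·| = 0.207

0.207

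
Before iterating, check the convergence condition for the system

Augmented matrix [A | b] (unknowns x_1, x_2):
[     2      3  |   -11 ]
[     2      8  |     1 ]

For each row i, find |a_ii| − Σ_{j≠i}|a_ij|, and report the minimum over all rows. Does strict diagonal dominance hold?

-1

row 1: |2| − (3) = -1
row 2: |8| − (2) = 6
minimum over rows = -1 → not strictly diagonally dominant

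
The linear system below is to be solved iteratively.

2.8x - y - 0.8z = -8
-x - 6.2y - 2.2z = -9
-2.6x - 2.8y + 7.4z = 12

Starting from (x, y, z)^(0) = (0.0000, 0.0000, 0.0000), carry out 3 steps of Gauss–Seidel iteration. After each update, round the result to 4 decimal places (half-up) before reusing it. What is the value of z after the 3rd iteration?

Iteration 1:
  x = (-8 - (-1)·0.0000 - (-0.8)·0.0000) / (2.8) = -2.8571
  y = (-9 - (-1)·-2.8571 - (-2.2)·0.0000) / (-6.2) = 1.9124
  z = (12 - (-2.6)·-2.8571 - (-2.8)·1.9124) / (7.4) = 1.3414
Iteration 2:
  x = (-8 - (-1)·1.9124 - (-0.8)·1.3414) / (2.8) = -1.7909
  y = (-9 - (-1)·-1.7909 - (-2.2)·1.3414) / (-6.2) = 1.2645
  z = (12 - (-2.6)·-1.7909 - (-2.8)·1.2645) / (7.4) = 1.4708
Iteration 3:
  x = (-8 - (-1)·1.2645 - (-0.8)·1.4708) / (2.8) = -1.9853
  y = (-9 - (-1)·-1.9853 - (-2.2)·1.4708) / (-6.2) = 1.2499
  z = (12 - (-2.6)·-1.9853 - (-2.8)·1.2499) / (7.4) = 1.3970

1.3970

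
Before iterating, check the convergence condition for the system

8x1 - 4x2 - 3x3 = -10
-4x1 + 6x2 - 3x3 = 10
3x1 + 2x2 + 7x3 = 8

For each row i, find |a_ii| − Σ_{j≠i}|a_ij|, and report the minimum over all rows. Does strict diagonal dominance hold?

row 1: |8| − (4+3) = 1
row 2: |6| − (4+3) = -1
row 3: |7| − (3+2) = 2
minimum over rows = -1 → not strictly diagonally dominant

-1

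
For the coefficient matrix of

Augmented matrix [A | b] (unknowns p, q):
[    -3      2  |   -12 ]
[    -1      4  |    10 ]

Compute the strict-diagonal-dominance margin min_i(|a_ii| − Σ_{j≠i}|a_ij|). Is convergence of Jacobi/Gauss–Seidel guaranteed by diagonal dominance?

row 1: |-3| − (2) = 1
row 2: |4| − (1) = 3
minimum over rows = 1 → strictly diagonally dominant (convergence guaranteed)

1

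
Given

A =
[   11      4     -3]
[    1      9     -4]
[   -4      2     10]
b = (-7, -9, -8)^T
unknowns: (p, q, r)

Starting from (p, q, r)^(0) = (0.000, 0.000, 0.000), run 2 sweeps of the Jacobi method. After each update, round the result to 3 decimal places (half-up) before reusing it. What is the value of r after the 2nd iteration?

-0.854

Iteration 1:
  p = (-7 - (4)·0.000 - (-3)·0.000) / (11) = -0.636
  q = (-9 - (1)·0.000 - (-4)·0.000) / (9) = -1.000
  r = (-8 - (-4)·0.000 - (2)·0.000) / (10) = -0.800
Iteration 2:
  p = (-7 - (4)·-1.000 - (-3)·-0.800) / (11) = -0.491
  q = (-9 - (1)·-0.636 - (-4)·-0.800) / (9) = -1.285
  r = (-8 - (-4)·-0.636 - (2)·-1.000) / (10) = -0.854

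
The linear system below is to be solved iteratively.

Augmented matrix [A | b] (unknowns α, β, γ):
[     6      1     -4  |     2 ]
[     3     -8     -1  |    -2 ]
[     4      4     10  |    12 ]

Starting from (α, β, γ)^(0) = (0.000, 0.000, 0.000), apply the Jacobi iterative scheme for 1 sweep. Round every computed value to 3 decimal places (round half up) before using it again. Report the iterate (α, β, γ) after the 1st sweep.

(0.333, 0.250, 1.200)

Iteration 1:
  α = (2 - (1)·0.000 - (-4)·0.000) / (6) = 0.333
  β = (-2 - (3)·0.000 - (-1)·0.000) / (-8) = 0.250
  γ = (12 - (4)·0.000 - (4)·0.000) / (10) = 1.200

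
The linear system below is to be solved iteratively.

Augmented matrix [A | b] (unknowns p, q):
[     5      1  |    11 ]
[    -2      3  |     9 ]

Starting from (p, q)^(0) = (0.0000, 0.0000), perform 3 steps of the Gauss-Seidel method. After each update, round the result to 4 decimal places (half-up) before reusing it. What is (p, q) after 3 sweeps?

Iteration 1:
  p = (11 - (1)·0.0000) / (5) = 2.2000
  q = (9 - (-2)·2.2000) / (3) = 4.4667
Iteration 2:
  p = (11 - (1)·4.4667) / (5) = 1.3067
  q = (9 - (-2)·1.3067) / (3) = 3.8711
Iteration 3:
  p = (11 - (1)·3.8711) / (5) = 1.4258
  q = (9 - (-2)·1.4258) / (3) = 3.9505

(1.4258, 3.9505)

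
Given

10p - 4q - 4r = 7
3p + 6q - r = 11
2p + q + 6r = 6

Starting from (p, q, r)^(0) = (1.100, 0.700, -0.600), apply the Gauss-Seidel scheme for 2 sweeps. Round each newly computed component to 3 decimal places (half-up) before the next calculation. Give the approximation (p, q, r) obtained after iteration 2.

Iteration 1:
  p = (7 - (-4)·0.700 - (-4)·-0.600) / (10) = 0.740
  q = (11 - (3)·0.740 - (-1)·-0.600) / (6) = 1.363
  r = (6 - (2)·0.740 - (1)·1.363) / (6) = 0.526
Iteration 2:
  p = (7 - (-4)·1.363 - (-4)·0.526) / (10) = 1.456
  q = (11 - (3)·1.456 - (-1)·0.526) / (6) = 1.193
  r = (6 - (2)·1.456 - (1)·1.193) / (6) = 0.316

(1.456, 1.193, 0.316)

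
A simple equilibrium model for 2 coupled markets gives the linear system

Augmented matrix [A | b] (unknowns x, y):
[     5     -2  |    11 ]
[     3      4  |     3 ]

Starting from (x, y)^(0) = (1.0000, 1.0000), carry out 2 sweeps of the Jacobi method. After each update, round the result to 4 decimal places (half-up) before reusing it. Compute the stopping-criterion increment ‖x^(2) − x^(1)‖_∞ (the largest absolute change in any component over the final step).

Iteration 1:
  x = (11 - (-2)·1.0000) / (5) = 2.6000
  y = (3 - (3)·1.0000) / (4) = 0.0000
Iteration 2:
  x = (11 - (-2)·0.0000) / (5) = 2.2000
  y = (3 - (3)·2.6000) / (4) = -1.2000
Change: (-0.4000, -1.2000) → max |·| = 1.2000

1.2000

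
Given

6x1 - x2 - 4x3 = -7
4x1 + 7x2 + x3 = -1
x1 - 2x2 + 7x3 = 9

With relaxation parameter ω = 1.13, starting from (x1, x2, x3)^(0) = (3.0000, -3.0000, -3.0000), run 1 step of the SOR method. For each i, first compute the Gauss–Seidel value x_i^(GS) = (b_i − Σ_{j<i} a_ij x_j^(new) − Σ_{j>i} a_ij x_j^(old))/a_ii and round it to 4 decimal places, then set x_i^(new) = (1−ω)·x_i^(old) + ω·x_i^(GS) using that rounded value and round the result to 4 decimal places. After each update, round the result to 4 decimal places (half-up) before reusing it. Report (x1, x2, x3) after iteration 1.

(-4.5334, 3.6401, 3.7499)

Iteration 1:
  x1: GS value = (-7 - (-1)·-3.0000 - (-4)·-3.0000) / (6) = -3.6667;  x1 ← (1−ω)·3.0000 + ω·-3.6667 = -4.5334
  x2: GS value = (-1 - (4)·-4.5334 - (1)·-3.0000) / (7) = 2.8762;  x2 ← (1−ω)·-3.0000 + ω·2.8762 = 3.6401
  x3: GS value = (9 - (1)·-4.5334 - (-2)·3.6401) / (7) = 2.9734;  x3 ← (1−ω)·-3.0000 + ω·2.9734 = 3.7499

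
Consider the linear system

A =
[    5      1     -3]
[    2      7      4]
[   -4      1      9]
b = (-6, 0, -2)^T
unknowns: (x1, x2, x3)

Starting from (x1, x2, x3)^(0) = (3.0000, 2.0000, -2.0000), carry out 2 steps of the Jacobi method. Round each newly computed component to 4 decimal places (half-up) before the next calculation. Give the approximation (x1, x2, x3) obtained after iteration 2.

(-0.7238, 0.2921, -1.4984)

Iteration 1:
  x1 = (-6 - (1)·2.0000 - (-3)·-2.0000) / (5) = -2.8000
  x2 = (0 - (2)·3.0000 - (4)·-2.0000) / (7) = 0.2857
  x3 = (-2 - (-4)·3.0000 - (1)·2.0000) / (9) = 0.8889
Iteration 2:
  x1 = (-6 - (1)·0.2857 - (-3)·0.8889) / (5) = -0.7238
  x2 = (0 - (2)·-2.8000 - (4)·0.8889) / (7) = 0.2921
  x3 = (-2 - (-4)·-2.8000 - (1)·0.2857) / (9) = -1.4984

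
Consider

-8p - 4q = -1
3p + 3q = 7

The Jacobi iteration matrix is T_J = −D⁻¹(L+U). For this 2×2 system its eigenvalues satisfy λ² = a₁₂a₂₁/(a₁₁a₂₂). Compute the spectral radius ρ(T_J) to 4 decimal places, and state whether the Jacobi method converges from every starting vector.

a₁₂a₂₁/(a₁₁a₂₂) = (-4)·(3) / ((-8)·(3)) = 0.500000
ρ = √|0.500000| = √0.500000 = 0.7071
ρ < 1, so Jacobi converges

0.7071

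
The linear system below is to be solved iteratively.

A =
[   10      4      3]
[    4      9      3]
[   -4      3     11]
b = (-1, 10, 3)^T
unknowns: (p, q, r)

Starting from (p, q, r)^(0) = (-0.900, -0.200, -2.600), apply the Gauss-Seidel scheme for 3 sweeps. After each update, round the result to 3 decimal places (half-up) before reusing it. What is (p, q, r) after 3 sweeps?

Iteration 1:
  p = (-1 - (4)·-0.200 - (3)·-2.600) / (10) = 0.760
  q = (10 - (4)·0.760 - (3)·-2.600) / (9) = 1.640
  r = (3 - (-4)·0.760 - (3)·1.640) / (11) = 0.102
Iteration 2:
  p = (-1 - (4)·1.640 - (3)·0.102) / (10) = -0.787
  q = (10 - (4)·-0.787 - (3)·0.102) / (9) = 1.427
  r = (3 - (-4)·-0.787 - (3)·1.427) / (11) = -0.403
Iteration 3:
  p = (-1 - (4)·1.427 - (3)·-0.403) / (10) = -0.550
  q = (10 - (4)·-0.550 - (3)·-0.403) / (9) = 1.490
  r = (3 - (-4)·-0.550 - (3)·1.490) / (11) = -0.334

(-0.550, 1.490, -0.334)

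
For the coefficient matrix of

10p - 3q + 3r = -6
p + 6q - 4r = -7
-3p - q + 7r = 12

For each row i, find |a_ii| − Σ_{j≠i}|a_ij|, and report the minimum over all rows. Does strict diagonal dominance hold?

1

row 1: |10| − (3+3) = 4
row 2: |6| − (1+4) = 1
row 3: |7| − (3+1) = 3
minimum over rows = 1 → strictly diagonally dominant (convergence guaranteed)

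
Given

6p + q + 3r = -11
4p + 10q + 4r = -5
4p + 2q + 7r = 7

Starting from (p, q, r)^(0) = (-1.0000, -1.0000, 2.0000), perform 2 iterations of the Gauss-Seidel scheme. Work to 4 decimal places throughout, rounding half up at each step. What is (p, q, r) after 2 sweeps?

Iteration 1:
  p = (-11 - (1)·-1.0000 - (3)·2.0000) / (6) = -2.6667
  q = (-5 - (4)·-2.6667 - (4)·2.0000) / (10) = -0.2333
  r = (7 - (4)·-2.6667 - (2)·-0.2333) / (7) = 2.5905
Iteration 2:
  p = (-11 - (1)·-0.2333 - (3)·2.5905) / (6) = -3.0897
  q = (-5 - (4)·-3.0897 - (4)·2.5905) / (10) = -0.3003
  r = (7 - (4)·-3.0897 - (2)·-0.3003) / (7) = 2.8513

(-3.0897, -0.3003, 2.8513)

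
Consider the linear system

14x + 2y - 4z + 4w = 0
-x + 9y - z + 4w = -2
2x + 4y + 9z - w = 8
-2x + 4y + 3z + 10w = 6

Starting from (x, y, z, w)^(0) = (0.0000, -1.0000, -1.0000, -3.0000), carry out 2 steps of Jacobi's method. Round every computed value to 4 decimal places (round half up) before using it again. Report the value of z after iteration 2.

0.4302

Iteration 1:
  x = (0 - (2)·-1.0000 - (-4)·-1.0000 - (4)·-3.0000) / (14) = 0.7143
  y = (-2 - (-1)·0.0000 - (-1)·-1.0000 - (4)·-3.0000) / (9) = 1.0000
  z = (8 - (2)·0.0000 - (4)·-1.0000 - (-1)·-3.0000) / (9) = 1.0000
  w = (6 - (-2)·0.0000 - (4)·-1.0000 - (3)·-1.0000) / (10) = 1.3000
Iteration 2:
  x = (0 - (2)·1.0000 - (-4)·1.0000 - (4)·1.3000) / (14) = -0.2286
  y = (-2 - (-1)·0.7143 - (-1)·1.0000 - (4)·1.3000) / (9) = -0.6095
  z = (8 - (2)·0.7143 - (4)·1.0000 - (-1)·1.3000) / (9) = 0.4302
  w = (6 - (-2)·0.7143 - (4)·1.0000 - (3)·1.0000) / (10) = 0.0429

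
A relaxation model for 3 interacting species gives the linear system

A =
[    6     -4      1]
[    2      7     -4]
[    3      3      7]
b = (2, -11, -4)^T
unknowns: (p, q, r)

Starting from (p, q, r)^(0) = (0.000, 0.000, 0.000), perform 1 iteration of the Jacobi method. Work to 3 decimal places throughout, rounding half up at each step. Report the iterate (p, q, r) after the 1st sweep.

(0.333, -1.571, -0.571)

Iteration 1:
  p = (2 - (-4)·0.000 - (1)·0.000) / (6) = 0.333
  q = (-11 - (2)·0.000 - (-4)·0.000) / (7) = -1.571
  r = (-4 - (3)·0.000 - (3)·0.000) / (7) = -0.571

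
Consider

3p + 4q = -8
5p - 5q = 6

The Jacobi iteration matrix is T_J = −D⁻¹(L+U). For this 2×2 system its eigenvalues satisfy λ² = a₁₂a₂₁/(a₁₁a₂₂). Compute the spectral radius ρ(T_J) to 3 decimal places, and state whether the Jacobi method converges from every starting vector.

a₁₂a₂₁/(a₁₁a₂₂) = (4)·(5) / ((3)·(-5)) = -1.333333
ρ = √|-1.333333| = √1.333333 = 1.155
ρ > 1, so Jacobi diverges

1.155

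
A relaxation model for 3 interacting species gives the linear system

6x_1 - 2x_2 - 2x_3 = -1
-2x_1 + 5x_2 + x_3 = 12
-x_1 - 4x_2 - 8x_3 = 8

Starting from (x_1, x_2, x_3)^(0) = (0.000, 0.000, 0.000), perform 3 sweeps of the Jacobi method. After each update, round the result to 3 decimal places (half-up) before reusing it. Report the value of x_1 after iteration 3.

Iteration 1:
  x_1 = (-1 - (-2)·0.000 - (-2)·0.000) / (6) = -0.167
  x_2 = (12 - (-2)·0.000 - (1)·0.000) / (5) = 2.400
  x_3 = (8 - (-1)·0.000 - (-4)·0.000) / (-8) = -1.000
Iteration 2:
  x_1 = (-1 - (-2)·2.400 - (-2)·-1.000) / (6) = 0.300
  x_2 = (12 - (-2)·-0.167 - (1)·-1.000) / (5) = 2.533
  x_3 = (8 - (-1)·-0.167 - (-4)·2.400) / (-8) = -2.179
Iteration 3:
  x_1 = (-1 - (-2)·2.533 - (-2)·-2.179) / (6) = -0.049
  x_2 = (12 - (-2)·0.300 - (1)·-2.179) / (5) = 2.956
  x_3 = (8 - (-1)·0.300 - (-4)·2.533) / (-8) = -2.304

-0.049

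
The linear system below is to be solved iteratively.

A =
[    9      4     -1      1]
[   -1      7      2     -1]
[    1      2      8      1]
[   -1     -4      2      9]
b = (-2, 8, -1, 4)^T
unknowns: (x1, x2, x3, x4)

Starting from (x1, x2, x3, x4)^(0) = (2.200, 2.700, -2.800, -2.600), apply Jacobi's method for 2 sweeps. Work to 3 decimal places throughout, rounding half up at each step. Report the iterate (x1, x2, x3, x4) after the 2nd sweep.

(-1.423, 1.510, -0.730, 1.289)

Iteration 1:
  x1 = (-2 - (4)·2.700 - (-1)·-2.800 - (1)·-2.600) / (9) = -1.444
  x2 = (8 - (-1)·2.200 - (2)·-2.800 - (-1)·-2.600) / (7) = 1.886
  x3 = (-1 - (1)·2.200 - (2)·2.700 - (1)·-2.600) / (8) = -0.750
  x4 = (4 - (-1)·2.200 - (-4)·2.700 - (2)·-2.800) / (9) = 2.511
Iteration 2:
  x1 = (-2 - (4)·1.886 - (-1)·-0.750 - (1)·2.511) / (9) = -1.423
  x2 = (8 - (-1)·-1.444 - (2)·-0.750 - (-1)·2.511) / (7) = 1.510
  x3 = (-1 - (1)·-1.444 - (2)·1.886 - (1)·2.511) / (8) = -0.730
  x4 = (4 - (-1)·-1.444 - (-4)·1.886 - (2)·-0.750) / (9) = 1.289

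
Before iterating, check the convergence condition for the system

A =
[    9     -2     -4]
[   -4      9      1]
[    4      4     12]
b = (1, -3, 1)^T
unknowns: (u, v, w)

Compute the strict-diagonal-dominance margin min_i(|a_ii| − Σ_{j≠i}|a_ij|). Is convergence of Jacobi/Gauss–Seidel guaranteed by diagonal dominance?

3

row 1: |9| − (2+4) = 3
row 2: |9| − (4+1) = 4
row 3: |12| − (4+4) = 4
minimum over rows = 3 → strictly diagonally dominant (convergence guaranteed)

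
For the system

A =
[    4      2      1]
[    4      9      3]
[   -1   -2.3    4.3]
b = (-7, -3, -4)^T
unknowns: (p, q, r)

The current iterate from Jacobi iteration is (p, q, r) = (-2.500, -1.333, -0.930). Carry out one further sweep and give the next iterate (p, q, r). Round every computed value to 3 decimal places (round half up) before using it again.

One sweep:
  p = (-7 - (2)·-1.333 - (1)·-0.930) / (4) = -0.851
  q = (-3 - (4)·-2.500 - (3)·-0.930) / (9) = 1.088
  r = (-4 - (-1)·-2.500 - (-2.3)·-1.333) / (4.3) = -2.225

(-0.851, 1.088, -2.225)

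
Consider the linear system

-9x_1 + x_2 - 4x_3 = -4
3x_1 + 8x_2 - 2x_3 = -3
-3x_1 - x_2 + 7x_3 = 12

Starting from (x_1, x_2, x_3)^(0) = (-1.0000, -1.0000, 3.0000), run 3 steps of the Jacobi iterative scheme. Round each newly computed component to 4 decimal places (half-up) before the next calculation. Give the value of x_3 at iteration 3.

Iteration 1:
  x_1 = (-4 - (1)·-1.0000 - (-4)·3.0000) / (-9) = -1.0000
  x_2 = (-3 - (3)·-1.0000 - (-2)·3.0000) / (8) = 0.7500
  x_3 = (12 - (-3)·-1.0000 - (-1)·-1.0000) / (7) = 1.1429
Iteration 2:
  x_1 = (-4 - (1)·0.7500 - (-4)·1.1429) / (-9) = 0.0198
  x_2 = (-3 - (3)·-1.0000 - (-2)·1.1429) / (8) = 0.2857
  x_3 = (12 - (-3)·-1.0000 - (-1)·0.7500) / (7) = 1.3929
Iteration 3:
  x_1 = (-4 - (1)·0.2857 - (-4)·1.3929) / (-9) = -0.1429
  x_2 = (-3 - (3)·0.0198 - (-2)·1.3929) / (8) = -0.0342
  x_3 = (12 - (-3)·0.0198 - (-1)·0.2857) / (7) = 1.7636

1.7636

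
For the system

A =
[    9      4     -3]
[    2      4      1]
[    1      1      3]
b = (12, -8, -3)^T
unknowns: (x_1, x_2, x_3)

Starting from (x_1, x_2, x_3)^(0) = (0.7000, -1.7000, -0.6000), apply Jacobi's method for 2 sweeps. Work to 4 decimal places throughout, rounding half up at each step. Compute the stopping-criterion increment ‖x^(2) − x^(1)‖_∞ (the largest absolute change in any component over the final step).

Iteration 1:
  x_1 = (12 - (4)·-1.7000 - (-3)·-0.6000) / (9) = 1.8889
  x_2 = (-8 - (2)·0.7000 - (1)·-0.6000) / (4) = -2.2000
  x_3 = (-3 - (1)·0.7000 - (1)·-1.7000) / (3) = -0.6667
Iteration 2:
  x_1 = (12 - (4)·-2.2000 - (-3)·-0.6667) / (9) = 2.0889
  x_2 = (-8 - (2)·1.8889 - (1)·-0.6667) / (4) = -2.7778
  x_3 = (-3 - (1)·1.8889 - (1)·-2.2000) / (3) = -0.8963
Change: (0.2000, -0.5778, -0.2296) → max |·| = 0.5778

0.5778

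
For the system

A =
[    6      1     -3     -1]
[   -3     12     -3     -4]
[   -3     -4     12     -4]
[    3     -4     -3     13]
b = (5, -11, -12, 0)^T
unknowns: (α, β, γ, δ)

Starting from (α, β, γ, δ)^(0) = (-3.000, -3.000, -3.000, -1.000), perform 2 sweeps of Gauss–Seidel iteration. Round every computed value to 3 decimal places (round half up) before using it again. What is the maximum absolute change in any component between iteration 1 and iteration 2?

0.283

Iteration 1:
  α = (5 - (1)·-3.000 - (-3)·-3.000 - (-1)·-1.000) / (6) = -0.333
  β = (-11 - (-3)·-0.333 - (-3)·-3.000 - (-4)·-1.000) / (12) = -2.083
  γ = (-12 - (-3)·-0.333 - (-4)·-2.083 - (-4)·-1.000) / (12) = -2.111
  δ = (0 - (3)·-0.333 - (-4)·-2.083 - (-3)·-2.111) / (13) = -1.051
Iteration 2:
  α = (5 - (1)·-2.083 - (-3)·-2.111 - (-1)·-1.051) / (6) = -0.050
  β = (-11 - (-3)·-0.050 - (-3)·-2.111 - (-4)·-1.051) / (12) = -1.807
  γ = (-12 - (-3)·-0.050 - (-4)·-1.807 - (-4)·-1.051) / (12) = -1.965
  δ = (0 - (3)·-0.050 - (-4)·-1.807 - (-3)·-1.965) / (13) = -0.998
Change: (0.283, 0.276, 0.146, 0.053) → max |·| = 0.283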